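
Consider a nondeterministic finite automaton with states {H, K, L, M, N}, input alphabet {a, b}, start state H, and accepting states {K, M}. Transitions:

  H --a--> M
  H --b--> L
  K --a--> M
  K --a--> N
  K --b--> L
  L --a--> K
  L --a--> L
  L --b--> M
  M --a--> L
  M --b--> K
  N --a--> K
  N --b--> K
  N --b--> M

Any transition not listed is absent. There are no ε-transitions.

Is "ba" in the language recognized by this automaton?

Start in {H}.
Read 'b': H→{L}; now {L}.
Read 'a': L→{K, L}; now {K, L}.
The final set {K, L} contains the accepting state K.

Yes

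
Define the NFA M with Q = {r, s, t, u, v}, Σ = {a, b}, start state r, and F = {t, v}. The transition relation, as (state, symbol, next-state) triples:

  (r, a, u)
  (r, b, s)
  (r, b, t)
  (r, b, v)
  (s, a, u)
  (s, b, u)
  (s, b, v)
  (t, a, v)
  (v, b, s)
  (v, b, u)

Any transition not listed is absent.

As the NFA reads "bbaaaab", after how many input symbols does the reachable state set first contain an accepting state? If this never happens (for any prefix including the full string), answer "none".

1

Start in {r}.
Read 'b': {r} → {s, t, v}.
None of the earlier sets intersect F, but {s, t, v} does.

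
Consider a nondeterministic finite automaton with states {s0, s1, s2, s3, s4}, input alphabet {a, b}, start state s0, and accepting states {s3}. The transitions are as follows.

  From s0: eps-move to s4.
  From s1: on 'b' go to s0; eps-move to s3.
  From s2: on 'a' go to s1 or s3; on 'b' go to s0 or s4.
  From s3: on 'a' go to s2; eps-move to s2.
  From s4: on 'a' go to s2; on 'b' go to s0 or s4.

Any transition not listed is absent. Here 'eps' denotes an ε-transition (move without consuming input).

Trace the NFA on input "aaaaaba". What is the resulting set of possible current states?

{s2}

Start: ε-closure({s0}) = {s0, s4}.
Read 'a': s0→∅, s4→{s2}; now {s2}.
Read 'a': s2→{s1, s3}; union {s1, s3}; ε-closure = {s1, s2, s3}.
Read 'a': s1→∅, s2→{s1, s3}, s3→{s2}; now {s1, s2, s3}.
Read 'a': s1→∅, s2→{s1, s3}, s3→{s2}; now {s1, s2, s3}.
Read 'a': s1→∅, s2→{s1, s3}, s3→{s2}; now {s1, s2, s3}.
Read 'b': s1→{s0}, s2→{s0, s4}, s3→∅; now {s0, s4}.
Read 'a': s0→∅, s4→{s2}; now {s2}.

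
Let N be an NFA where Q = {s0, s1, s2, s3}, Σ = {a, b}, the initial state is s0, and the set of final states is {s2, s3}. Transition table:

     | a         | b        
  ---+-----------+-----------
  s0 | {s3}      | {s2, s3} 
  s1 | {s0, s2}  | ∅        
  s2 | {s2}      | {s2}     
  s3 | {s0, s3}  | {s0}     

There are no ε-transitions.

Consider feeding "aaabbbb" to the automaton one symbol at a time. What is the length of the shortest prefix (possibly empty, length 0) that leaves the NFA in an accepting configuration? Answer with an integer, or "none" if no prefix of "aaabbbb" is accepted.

Start in {s0}.
Read 'a': s0→{s3}; now {s3}.
None of the earlier sets intersect F, but {s3} does.

1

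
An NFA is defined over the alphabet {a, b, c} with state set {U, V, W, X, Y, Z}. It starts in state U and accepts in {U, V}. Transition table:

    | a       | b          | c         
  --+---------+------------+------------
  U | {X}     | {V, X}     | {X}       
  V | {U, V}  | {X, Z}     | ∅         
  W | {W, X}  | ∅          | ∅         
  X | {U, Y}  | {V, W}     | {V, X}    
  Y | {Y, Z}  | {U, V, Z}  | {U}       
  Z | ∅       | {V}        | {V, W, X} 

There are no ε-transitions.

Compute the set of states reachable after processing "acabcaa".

{U, V, W, X, Y, Z}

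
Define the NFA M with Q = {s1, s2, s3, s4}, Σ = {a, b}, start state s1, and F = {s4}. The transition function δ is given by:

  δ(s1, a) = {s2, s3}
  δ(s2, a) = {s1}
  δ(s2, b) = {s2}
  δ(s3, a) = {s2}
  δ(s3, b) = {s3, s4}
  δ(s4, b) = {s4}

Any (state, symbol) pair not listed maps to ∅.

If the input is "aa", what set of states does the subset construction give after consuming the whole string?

{s1, s2}

Start in {s1}.
Read 'a': s1→{s2, s3}; now {s2, s3}.
Read 'a': s2→{s1}, s3→{s2}; now {s1, s2}.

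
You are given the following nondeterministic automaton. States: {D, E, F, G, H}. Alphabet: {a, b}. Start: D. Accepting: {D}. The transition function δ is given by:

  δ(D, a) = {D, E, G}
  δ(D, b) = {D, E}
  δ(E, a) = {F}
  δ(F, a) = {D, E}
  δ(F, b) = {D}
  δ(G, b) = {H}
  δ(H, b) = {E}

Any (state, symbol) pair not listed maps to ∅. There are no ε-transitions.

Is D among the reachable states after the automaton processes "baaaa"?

Yes

Start in {D}.
Read 'b': D→{D, E}; now {D, E}.
Read 'a': D→{D, E, G}, E→{F}; now {D, E, F, G}.
Read 'a': D→{D, E, G}, E→{F}, F→{D, E}, G→∅; now {D, E, F, G}.
Read 'a': D→{D, E, G}, E→{F}, F→{D, E}, G→∅; now {D, E, F, G}.
Read 'a': D→{D, E, G}, E→{F}, F→{D, E}, G→∅; now {D, E, F, G}.
State D is in {D, E, F, G}.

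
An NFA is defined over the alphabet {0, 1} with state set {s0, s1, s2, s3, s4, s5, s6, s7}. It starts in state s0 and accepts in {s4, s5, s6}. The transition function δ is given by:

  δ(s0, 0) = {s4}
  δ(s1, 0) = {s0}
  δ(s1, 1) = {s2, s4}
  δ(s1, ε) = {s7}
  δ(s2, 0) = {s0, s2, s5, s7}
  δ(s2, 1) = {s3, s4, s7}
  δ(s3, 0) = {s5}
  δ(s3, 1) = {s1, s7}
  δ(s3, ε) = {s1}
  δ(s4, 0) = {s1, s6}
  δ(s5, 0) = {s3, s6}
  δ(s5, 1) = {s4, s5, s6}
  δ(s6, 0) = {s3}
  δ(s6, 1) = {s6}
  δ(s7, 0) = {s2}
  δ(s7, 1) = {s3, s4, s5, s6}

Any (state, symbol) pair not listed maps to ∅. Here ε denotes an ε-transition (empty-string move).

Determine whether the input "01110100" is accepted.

Start in {s0}.
Read '0': {s0} → {s4}.
Read '1': {s4} → ∅.
The set is empty and remains empty for the remaining 6 symbols.
The final set ∅ contains no accepting state.

No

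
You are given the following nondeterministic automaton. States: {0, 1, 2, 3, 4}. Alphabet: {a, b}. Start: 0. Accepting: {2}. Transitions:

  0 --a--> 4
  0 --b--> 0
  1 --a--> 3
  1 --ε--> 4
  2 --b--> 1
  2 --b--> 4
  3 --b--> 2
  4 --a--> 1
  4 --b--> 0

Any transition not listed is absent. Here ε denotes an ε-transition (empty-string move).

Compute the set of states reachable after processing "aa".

{1, 4}

Start in {0}.
Read 'a': 0→{4}; now {4}.
Read 'a': 4→{1}; union {1}; ε-closure = {1, 4}.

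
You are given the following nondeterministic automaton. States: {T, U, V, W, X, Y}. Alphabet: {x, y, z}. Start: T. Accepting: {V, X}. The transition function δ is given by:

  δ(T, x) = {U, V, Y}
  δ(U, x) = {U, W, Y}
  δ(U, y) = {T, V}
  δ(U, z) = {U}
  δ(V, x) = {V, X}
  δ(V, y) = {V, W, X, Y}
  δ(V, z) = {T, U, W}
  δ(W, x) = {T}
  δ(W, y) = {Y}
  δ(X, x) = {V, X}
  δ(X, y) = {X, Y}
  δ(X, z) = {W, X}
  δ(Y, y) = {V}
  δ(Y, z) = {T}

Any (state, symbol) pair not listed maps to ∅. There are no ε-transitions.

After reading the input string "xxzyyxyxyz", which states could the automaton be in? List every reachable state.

Start in {T}.
Read 'x': {T} → {U, V, Y}.
Read 'x': {U, V, Y} → {U, V, W, X, Y}.
Read 'z': {U, V, W, X, Y} → {T, U, W, X}.
Read 'y': {T, U, W, X} → {T, V, X, Y}.
Read 'y': {T, V, X, Y} → {V, W, X, Y}.
Read 'x': {V, W, X, Y} → {T, V, X}.
Read 'y': {T, V, X} → {V, W, X, Y}.
Read 'x': {V, W, X, Y} → {T, V, X}.
Read 'y': {T, V, X} → {V, W, X, Y}.
Read 'z': {V, W, X, Y} → {T, U, W, X}.

{T, U, W, X}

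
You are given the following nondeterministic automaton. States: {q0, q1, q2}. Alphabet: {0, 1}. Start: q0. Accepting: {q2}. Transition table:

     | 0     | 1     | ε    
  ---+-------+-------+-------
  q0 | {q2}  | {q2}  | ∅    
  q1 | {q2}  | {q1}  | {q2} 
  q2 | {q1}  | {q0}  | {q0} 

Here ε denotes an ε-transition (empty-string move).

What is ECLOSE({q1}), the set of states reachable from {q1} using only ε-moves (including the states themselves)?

{q0, q1, q2}

Begin with {q1}.
ε-move q1 → q2; add q2.
ε-move q2 → q0; add q0.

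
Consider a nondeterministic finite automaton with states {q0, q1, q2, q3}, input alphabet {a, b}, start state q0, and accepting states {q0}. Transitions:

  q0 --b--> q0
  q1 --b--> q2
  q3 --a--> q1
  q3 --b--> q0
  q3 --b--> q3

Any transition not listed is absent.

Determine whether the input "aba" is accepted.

Start in {q0}.
Read 'a': {q0} → ∅.
The set is empty and remains empty for the remaining 2 symbols.
The final set ∅ contains no accepting state.

No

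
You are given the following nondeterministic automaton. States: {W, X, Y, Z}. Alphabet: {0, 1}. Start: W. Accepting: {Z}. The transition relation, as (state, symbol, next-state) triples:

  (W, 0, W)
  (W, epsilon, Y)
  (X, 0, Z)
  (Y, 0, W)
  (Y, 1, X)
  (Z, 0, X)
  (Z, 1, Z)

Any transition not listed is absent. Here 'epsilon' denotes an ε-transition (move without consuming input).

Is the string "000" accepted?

No

Start: ε-closure({W}) = {W, Y}.
Read '0': {W, Y} → {W, Y}.
Read '0': {W, Y} → {W, Y}.
Read '0': {W, Y} → {W, Y}.
The final set {W, Y} contains no accepting state.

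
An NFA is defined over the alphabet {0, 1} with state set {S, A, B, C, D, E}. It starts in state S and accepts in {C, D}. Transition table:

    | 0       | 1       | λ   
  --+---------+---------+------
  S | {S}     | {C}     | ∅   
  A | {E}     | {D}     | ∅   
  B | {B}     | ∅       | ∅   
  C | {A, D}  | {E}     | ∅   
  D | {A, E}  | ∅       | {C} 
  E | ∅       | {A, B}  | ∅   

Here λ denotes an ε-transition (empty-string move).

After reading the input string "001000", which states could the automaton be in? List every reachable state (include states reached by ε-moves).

Start in {S}.
Read '0': S→{S}; now {S}.
Read '0': S→{S}; now {S}.
Read '1': S→{C}; now {C}.
Read '0': C→{A, D}; union {A, D}; ε-closure = {A, C, D}.
Read '0': A→{E}, C→{A, D}, D→{A, E}; union {A, D, E}; ε-closure = {A, C, D, E}.
Read '0': A→{E}, C→{A, D}, D→{A, E}, E→∅; union {A, D, E}; ε-closure = {A, C, D, E}.

{A, C, D, E}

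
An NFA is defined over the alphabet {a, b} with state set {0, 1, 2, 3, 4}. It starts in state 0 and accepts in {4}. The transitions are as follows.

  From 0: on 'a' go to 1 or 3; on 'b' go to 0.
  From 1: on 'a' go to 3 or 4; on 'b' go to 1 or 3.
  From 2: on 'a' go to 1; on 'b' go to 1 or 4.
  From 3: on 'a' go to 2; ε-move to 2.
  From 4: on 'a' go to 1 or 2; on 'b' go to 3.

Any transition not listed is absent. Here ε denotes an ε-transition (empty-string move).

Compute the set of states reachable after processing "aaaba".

Start in {0}.
Read 'a': 0→{1, 3}; union {1, 3}; ε-closure = {1, 2, 3}.
Read 'a': 1→{3, 4}, 2→{1}, 3→{2}; now {1, 2, 3, 4}.
Read 'a': 1→{3, 4}, 2→{1}, 3→{2}, 4→{1, 2}; now {1, 2, 3, 4}.
Read 'b': 1→{1, 3}, 2→{1, 4}, 3→∅, 4→{3}; union {1, 3, 4}; ε-closure = {1, 2, 3, 4}.
Read 'a': 1→{3, 4}, 2→{1}, 3→{2}, 4→{1, 2}; now {1, 2, 3, 4}.

{1, 2, 3, 4}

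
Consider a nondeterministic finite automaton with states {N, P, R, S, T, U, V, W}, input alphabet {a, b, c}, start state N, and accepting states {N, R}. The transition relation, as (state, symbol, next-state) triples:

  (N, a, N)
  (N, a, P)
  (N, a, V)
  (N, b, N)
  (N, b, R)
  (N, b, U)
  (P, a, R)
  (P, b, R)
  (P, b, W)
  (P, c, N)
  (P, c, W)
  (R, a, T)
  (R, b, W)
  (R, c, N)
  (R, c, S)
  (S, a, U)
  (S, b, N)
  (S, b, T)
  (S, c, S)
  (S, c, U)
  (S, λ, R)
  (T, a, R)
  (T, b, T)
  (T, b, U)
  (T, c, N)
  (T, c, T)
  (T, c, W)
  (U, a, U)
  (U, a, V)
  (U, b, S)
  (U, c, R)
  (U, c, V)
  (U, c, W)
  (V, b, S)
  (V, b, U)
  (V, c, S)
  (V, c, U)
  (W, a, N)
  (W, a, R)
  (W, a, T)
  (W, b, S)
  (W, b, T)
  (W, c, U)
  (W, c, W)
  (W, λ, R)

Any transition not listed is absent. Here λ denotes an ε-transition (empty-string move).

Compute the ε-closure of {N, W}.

{N, R, W}

Begin with {N, W}.
ε-move W → R; add R.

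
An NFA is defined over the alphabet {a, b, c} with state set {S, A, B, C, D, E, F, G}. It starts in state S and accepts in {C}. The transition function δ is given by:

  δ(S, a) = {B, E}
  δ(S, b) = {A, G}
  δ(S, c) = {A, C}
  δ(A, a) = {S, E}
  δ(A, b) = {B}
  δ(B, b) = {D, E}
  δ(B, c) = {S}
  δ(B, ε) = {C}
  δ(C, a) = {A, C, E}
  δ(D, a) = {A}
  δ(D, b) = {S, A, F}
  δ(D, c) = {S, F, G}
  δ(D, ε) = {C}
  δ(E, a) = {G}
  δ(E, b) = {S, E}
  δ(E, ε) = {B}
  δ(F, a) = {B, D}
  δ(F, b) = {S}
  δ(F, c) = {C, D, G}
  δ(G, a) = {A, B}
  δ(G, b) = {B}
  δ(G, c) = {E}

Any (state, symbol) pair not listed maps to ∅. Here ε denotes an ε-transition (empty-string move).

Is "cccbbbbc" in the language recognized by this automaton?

Start in {S}.
Read 'c': {S} → {A, C}.
Read 'c': {A, C} → ∅.
The set is empty and remains empty for the remaining 6 symbols.
The final set ∅ contains no accepting state.

No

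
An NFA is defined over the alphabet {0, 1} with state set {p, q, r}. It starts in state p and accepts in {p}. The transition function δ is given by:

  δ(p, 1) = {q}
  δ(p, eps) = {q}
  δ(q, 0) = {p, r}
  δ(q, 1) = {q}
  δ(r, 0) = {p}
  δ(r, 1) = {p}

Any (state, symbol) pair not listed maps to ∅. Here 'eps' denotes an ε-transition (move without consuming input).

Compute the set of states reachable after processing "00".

{p, q, r}

Start: ε-closure({p}) = {p, q}.
Read '0': {p, q} → {p, q, r}.
Read '0': {p, q, r} → {p, q, r}.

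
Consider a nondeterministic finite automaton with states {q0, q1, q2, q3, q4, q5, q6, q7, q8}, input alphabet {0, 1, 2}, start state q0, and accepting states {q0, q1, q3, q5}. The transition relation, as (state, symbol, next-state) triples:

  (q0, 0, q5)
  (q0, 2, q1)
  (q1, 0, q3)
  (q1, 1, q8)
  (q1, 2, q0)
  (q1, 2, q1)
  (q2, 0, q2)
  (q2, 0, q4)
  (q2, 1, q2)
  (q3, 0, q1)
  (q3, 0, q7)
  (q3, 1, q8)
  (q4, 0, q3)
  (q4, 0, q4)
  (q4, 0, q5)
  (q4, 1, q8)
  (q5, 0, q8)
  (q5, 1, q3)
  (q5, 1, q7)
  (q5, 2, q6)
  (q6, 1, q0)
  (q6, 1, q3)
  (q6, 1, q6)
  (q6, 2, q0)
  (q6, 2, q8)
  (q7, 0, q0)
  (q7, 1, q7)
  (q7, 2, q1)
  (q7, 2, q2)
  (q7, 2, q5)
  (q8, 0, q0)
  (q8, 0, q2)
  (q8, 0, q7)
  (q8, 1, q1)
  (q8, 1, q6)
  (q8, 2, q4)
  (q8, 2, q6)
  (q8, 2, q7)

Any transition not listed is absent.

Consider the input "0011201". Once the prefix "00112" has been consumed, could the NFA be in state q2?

No

Start in {q0}.
Read '0': q0→{q5}; now {q5}.
Read '0': q5→{q8}; now {q8}.
Read '1': q8→{q1, q6}; now {q1, q6}.
Read '1': q1→{q8}, q6→{q0, q3, q6}; now {q0, q3, q6, q8}.
Read '2': q0→{q1}, q3→∅, q6→{q0, q8}, q8→{q4, q6, q7}; now {q0, q1, q4, q6, q7, q8}.
State q2 is not in {q0, q1, q4, q6, q7, q8}.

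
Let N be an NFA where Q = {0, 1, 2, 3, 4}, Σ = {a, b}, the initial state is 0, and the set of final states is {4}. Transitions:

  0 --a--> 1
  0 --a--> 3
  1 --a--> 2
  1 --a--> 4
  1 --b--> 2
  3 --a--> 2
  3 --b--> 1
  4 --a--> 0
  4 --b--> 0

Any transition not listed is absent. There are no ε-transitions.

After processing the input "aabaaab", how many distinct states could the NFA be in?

Start in {0}.
Read 'a': 0→{1, 3}; now {1, 3}.
Read 'a': 1→{2, 4}, 3→{2}; now {2, 4}.
Read 'b': 2→∅, 4→{0}; now {0}.
Read 'a': 0→{1, 3}; now {1, 3}.
Read 'a': 1→{2, 4}, 3→{2}; now {2, 4}.
Read 'a': 2→∅, 4→{0}; now {0}.
Read 'b': 0→∅; now ∅.
That set has 0 states.

0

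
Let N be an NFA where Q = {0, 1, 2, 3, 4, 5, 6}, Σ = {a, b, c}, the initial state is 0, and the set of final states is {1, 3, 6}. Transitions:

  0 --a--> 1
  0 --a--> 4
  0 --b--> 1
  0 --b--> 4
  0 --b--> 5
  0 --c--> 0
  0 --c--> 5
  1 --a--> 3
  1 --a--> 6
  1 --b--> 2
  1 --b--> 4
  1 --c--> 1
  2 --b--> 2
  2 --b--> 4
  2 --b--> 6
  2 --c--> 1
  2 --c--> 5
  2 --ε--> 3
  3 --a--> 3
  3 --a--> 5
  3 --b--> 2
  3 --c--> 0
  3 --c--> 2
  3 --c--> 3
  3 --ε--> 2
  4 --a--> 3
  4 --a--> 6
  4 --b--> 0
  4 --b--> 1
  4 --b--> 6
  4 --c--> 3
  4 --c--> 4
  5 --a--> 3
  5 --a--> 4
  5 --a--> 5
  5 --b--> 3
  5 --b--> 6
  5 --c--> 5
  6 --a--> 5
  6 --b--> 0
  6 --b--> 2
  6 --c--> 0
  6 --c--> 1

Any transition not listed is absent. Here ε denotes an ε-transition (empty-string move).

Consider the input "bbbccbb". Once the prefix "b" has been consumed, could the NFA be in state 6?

Start in {0}.
Read 'b': 0→{1, 4, 5}; now {1, 4, 5}.
State 6 is not in {1, 4, 5}.

No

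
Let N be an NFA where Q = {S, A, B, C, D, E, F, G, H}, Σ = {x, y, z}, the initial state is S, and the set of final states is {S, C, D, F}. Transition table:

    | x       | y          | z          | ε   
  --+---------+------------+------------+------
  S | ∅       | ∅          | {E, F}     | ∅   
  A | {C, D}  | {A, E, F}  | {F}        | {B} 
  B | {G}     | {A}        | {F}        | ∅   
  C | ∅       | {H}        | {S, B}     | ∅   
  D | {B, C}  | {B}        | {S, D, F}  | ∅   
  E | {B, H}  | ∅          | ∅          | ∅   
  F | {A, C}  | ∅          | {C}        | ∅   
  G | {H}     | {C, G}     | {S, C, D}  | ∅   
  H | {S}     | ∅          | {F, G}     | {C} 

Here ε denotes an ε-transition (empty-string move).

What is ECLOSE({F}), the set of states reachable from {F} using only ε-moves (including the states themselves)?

{F}

Begin with {F}.
No ε-moves leave this set, so the closure equals the set itself.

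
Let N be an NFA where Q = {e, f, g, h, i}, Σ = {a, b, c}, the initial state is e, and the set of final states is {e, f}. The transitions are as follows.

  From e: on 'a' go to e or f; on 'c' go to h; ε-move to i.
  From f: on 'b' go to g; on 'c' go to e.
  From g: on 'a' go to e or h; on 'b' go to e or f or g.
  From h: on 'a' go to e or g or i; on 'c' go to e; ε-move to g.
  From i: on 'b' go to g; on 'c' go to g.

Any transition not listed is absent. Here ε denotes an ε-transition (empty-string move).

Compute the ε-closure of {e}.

Begin with {e}.
ε-move e → i; add i.

{e, i}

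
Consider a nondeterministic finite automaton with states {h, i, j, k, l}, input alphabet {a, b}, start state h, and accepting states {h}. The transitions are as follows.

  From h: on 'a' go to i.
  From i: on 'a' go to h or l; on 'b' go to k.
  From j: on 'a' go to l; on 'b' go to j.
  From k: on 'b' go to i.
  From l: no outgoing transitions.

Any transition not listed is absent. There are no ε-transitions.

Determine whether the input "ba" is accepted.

No

Start in {h}.
Read 'b': h→∅; now ∅.
The set is empty and remains empty for the remaining 1 symbol.
The final set ∅ contains no accepting state.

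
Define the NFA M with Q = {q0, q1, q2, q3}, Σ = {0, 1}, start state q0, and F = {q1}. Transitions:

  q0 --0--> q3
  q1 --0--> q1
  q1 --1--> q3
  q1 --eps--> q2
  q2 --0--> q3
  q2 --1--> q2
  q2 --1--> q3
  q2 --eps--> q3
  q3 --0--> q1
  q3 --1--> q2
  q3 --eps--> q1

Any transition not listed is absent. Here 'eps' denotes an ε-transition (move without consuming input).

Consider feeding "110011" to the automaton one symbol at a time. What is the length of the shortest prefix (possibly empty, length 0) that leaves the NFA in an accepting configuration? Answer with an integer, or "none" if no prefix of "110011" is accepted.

Start in {q0}.
Read '1': q0→∅; now ∅.
The set is empty and remains empty for the remaining 5 symbols.
No reachable set along the way intersects F.

none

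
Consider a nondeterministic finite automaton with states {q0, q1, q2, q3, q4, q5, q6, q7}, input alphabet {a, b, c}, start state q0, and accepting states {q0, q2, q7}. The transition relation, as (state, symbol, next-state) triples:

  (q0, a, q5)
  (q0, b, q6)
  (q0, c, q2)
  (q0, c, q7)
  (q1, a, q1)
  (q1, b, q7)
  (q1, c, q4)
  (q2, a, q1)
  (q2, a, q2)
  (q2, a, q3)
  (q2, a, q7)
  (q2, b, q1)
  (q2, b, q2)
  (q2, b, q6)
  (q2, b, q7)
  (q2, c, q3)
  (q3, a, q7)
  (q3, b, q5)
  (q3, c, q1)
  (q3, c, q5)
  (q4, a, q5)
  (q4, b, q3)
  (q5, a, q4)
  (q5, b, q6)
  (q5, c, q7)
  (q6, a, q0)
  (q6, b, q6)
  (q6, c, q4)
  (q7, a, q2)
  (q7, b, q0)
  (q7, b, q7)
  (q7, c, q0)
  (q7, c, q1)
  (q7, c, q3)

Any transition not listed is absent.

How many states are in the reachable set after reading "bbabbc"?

Start in {q0}.
Read 'b': q0→{q6}; now {q6}.
Read 'b': q6→{q6}; now {q6}.
Read 'a': q6→{q0}; now {q0}.
Read 'b': q0→{q6}; now {q6}.
Read 'b': q6→{q6}; now {q6}.
Read 'c': q6→{q4}; now {q4}.
That set has 1 state.

1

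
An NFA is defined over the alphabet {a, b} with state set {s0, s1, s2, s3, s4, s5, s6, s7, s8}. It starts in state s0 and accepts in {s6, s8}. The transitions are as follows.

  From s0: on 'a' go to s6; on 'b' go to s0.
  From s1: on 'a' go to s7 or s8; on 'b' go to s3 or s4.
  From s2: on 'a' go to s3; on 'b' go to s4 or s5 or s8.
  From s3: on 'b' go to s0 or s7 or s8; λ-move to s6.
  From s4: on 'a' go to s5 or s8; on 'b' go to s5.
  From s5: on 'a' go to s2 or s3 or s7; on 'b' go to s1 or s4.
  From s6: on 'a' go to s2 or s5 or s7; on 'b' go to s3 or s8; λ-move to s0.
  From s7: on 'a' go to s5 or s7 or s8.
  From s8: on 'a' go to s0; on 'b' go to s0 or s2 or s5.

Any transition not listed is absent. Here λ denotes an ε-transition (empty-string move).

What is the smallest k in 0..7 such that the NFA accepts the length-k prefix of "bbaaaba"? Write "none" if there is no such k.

3

Start in {s0}.
Read 'b': s0→{s0}; now {s0}.
Read 'b': s0→{s0}; now {s0}.
Read 'a': s0→{s6}; union {s6}; ε-closure = {s0, s6}.
None of the earlier sets intersect F, but {s0, s6} does.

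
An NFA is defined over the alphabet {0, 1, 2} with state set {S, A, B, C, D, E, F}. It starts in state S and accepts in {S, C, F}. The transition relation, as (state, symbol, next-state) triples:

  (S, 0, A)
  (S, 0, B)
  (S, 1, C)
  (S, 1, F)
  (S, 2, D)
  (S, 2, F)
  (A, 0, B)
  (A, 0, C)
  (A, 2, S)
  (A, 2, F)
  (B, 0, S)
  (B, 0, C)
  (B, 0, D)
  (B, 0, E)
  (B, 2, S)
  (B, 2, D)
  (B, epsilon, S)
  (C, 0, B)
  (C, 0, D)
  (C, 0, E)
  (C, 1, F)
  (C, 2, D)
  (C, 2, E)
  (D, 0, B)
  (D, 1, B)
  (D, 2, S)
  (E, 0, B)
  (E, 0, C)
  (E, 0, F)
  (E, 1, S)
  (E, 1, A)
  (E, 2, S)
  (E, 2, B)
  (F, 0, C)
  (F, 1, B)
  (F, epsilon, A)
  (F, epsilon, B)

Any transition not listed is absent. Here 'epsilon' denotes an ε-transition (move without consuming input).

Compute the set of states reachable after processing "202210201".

{S, A, B, C, F}

Start in {S}.
Read '2': S→{D, F}; union {D, F}; ε-closure = {S, A, B, D, F}.
Read '0': S→{A, B}, A→{B, C}, B→{S, C, D, E}, D→{B}, F→{C}; now {S, A, B, C, D, E}.
Read '2': S→{D, F}, A→{S, F}, B→{S, D}, C→{D, E}, D→{S}, E→{S, B}; union {S, B, D, E, F}; ε-closure = {S, A, B, D, E, F}.
Read '2': S→{D, F}, A→{S, F}, B→{S, D}, D→{S}, E→{S, B}, F→∅; union {S, B, D, F}; ε-closure = {S, A, B, D, F}.
Read '1': S→{C, F}, A→∅, B→∅, D→{B}, F→{B}; union {B, C, F}; ε-closure = {S, A, B, C, F}.
Read '0': S→{A, B}, A→{B, C}, B→{S, C, D, E}, C→{B, D, E}, F→{C}; now {S, A, B, C, D, E}.
Read '2': S→{D, F}, A→{S, F}, B→{S, D}, C→{D, E}, D→{S}, E→{S, B}; union {S, B, D, E, F}; ε-closure = {S, A, B, D, E, F}.
Read '0': S→{A, B}, A→{B, C}, B→{S, C, D, E}, D→{B}, E→{B, C, F}, F→{C}; now {S, A, B, C, D, E, F}.
Read '1': S→{C, F}, A→∅, B→∅, C→{F}, D→{B}, E→{S, A}, F→{B}; now {S, A, B, C, F}.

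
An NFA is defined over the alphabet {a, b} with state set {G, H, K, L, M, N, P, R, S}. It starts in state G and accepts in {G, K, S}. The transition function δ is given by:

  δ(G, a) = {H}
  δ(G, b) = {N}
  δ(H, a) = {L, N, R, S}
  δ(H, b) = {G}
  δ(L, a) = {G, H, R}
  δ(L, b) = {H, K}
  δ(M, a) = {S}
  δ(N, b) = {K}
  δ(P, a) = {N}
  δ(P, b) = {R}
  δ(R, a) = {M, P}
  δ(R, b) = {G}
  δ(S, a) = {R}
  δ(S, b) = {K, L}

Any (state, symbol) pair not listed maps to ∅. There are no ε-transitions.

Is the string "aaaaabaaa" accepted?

Start in {G}.
Read 'a': G→{H}; now {H}.
Read 'a': H→{L, N, R, S}; now {L, N, R, S}.
Read 'a': L→{G, H, R}, N→∅, R→{M, P}, S→{R}; now {G, H, M, P, R}.
Read 'a': G→{H}, H→{L, N, R, S}, M→{S}, P→{N}, R→{M, P}; now {H, L, M, N, P, R, S}.
Read 'a': H→{L, N, R, S}, L→{G, H, R}, M→{S}, N→∅, P→{N}, R→{M, P}, S→{R}; now {G, H, L, M, N, P, R, S}.
Read 'b': G→{N}, H→{G}, L→{H, K}, M→∅, N→{K}, P→{R}, R→{G}, S→{K, L}; now {G, H, K, L, N, R}.
Read 'a': G→{H}, H→{L, N, R, S}, K→∅, L→{G, H, R}, N→∅, R→{M, P}; now {G, H, L, M, N, P, R, S}.
Read 'a': G→{H}, H→{L, N, R, S}, L→{G, H, R}, M→{S}, N→∅, P→{N}, R→{M, P}, S→{R}; now {G, H, L, M, N, P, R, S}.
Read 'a': G→{H}, H→{L, N, R, S}, L→{G, H, R}, M→{S}, N→∅, P→{N}, R→{M, P}, S→{R}; now {G, H, L, M, N, P, R, S}.
The final set {G, H, L, M, N, P, R, S} contains the accepting states G, S.

Yes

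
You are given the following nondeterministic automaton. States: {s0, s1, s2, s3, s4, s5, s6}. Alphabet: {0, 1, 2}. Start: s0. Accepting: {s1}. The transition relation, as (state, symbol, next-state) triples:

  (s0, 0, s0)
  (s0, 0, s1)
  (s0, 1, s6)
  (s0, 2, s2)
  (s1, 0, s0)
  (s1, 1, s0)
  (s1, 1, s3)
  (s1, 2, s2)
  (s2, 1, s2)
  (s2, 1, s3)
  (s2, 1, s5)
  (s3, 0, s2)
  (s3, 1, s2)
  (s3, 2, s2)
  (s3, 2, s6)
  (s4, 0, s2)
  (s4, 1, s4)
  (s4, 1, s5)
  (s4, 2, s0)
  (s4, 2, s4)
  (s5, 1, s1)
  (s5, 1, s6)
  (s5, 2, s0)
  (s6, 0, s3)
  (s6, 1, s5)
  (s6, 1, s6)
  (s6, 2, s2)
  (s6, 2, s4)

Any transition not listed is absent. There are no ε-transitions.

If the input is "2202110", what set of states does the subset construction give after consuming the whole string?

∅

Start in {s0}.
Read '2': {s0} → {s2}.
Read '2': {s2} → ∅.
The set is empty and remains empty for the remaining 5 symbols.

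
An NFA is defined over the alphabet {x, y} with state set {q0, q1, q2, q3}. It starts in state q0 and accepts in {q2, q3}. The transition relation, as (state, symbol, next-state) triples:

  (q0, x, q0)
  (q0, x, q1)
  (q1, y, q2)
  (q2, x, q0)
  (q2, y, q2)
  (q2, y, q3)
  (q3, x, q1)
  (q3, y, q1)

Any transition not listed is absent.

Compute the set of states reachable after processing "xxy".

{q2}

Start in {q0}.
Read 'x': {q0} → {q0, q1}.
Read 'x': {q0, q1} → {q0, q1}.
Read 'y': {q0, q1} → {q2}.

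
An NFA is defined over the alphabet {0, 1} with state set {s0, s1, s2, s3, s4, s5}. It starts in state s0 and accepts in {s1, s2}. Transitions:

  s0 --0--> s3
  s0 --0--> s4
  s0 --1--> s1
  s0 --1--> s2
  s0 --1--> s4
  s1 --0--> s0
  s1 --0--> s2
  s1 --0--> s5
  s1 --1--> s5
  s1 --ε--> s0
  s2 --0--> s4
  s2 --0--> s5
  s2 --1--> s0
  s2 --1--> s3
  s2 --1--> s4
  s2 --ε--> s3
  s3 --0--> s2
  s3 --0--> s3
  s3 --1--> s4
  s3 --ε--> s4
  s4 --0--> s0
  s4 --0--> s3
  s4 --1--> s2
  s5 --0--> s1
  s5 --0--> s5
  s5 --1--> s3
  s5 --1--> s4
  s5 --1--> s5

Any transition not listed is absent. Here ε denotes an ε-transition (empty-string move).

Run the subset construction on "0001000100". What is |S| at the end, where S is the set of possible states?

6

Start in {s0}.
Read '0': s0→{s3, s4}; now {s3, s4}.
Read '0': s3→{s2, s3}, s4→{s0, s3}; union {s0, s2, s3}; ε-closure = {s0, s2, s3, s4}.
Read '0': s0→{s3, s4}, s2→{s4, s5}, s3→{s2, s3}, s4→{s0, s3}; now {s0, s2, s3, s4, s5}.
Read '1': s0→{s1, s2, s4}, s2→{s0, s3, s4}, s3→{s4}, s4→{s2}, s5→{s3, s4, s5}; now {s0, s1, s2, s3, s4, s5}.
Read '0': s0→{s3, s4}, s1→{s0, s2, s5}, s2→{s4, s5}, s3→{s2, s3}, s4→{s0, s3}, s5→{s1, s5}; now {s0, s1, s2, s3, s4, s5}.
Read '0': s0→{s3, s4}, s1→{s0, s2, s5}, s2→{s4, s5}, s3→{s2, s3}, s4→{s0, s3}, s5→{s1, s5}; now {s0, s1, s2, s3, s4, s5}.
Read '0': s0→{s3, s4}, s1→{s0, s2, s5}, s2→{s4, s5}, s3→{s2, s3}, s4→{s0, s3}, s5→{s1, s5}; now {s0, s1, s2, s3, s4, s5}.
Read '1': s0→{s1, s2, s4}, s1→{s5}, s2→{s0, s3, s4}, s3→{s4}, s4→{s2}, s5→{s3, s4, s5}; now {s0, s1, s2, s3, s4, s5}.
Read '0': s0→{s3, s4}, s1→{s0, s2, s5}, s2→{s4, s5}, s3→{s2, s3}, s4→{s0, s3}, s5→{s1, s5}; now {s0, s1, s2, s3, s4, s5}.
Read '0': s0→{s3, s4}, s1→{s0, s2, s5}, s2→{s4, s5}, s3→{s2, s3}, s4→{s0, s3}, s5→{s1, s5}; now {s0, s1, s2, s3, s4, s5}.
That set has 6 states.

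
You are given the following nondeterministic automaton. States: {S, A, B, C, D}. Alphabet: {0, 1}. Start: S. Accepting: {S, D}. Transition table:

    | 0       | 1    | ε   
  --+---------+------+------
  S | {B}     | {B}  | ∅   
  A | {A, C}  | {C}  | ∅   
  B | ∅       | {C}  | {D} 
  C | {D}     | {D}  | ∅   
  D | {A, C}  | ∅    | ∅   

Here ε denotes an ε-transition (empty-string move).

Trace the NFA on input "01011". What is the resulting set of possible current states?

Start in {S}.
Read '0': {S} → {B, D}.
Read '1': {B, D} → {C}.
Read '0': {C} → {D}.
Read '1': {D} → ∅.
The set is empty and remains empty for the remaining 1 symbol.

∅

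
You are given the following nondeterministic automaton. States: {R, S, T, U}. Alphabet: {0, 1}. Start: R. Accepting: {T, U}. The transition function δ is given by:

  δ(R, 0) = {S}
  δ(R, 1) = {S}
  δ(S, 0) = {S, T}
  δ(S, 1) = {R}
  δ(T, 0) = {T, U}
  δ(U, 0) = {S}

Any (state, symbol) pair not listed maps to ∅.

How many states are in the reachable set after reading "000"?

3

Start in {R}.
Read '0': {R} → {S}.
Read '0': {S} → {S, T}.
Read '0': {S, T} → {S, T, U}.
That set has 3 states.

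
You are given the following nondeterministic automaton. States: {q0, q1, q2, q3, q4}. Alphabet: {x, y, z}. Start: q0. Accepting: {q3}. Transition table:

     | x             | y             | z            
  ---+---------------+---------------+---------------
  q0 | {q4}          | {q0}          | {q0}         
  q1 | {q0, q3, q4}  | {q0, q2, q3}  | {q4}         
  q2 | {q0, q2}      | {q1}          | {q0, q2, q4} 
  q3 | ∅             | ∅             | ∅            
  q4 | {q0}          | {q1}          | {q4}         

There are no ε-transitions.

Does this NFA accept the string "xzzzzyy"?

Yes

Start in {q0}.
Read 'x': q0→{q4}; now {q4}.
Read 'z': q4→{q4}; now {q4}.
Read 'z': q4→{q4}; now {q4}.
Read 'z': q4→{q4}; now {q4}.
Read 'z': q4→{q4}; now {q4}.
Read 'y': q4→{q1}; now {q1}.
Read 'y': q1→{q0, q2, q3}; now {q0, q2, q3}.
The final set {q0, q2, q3} contains the accepting state q3.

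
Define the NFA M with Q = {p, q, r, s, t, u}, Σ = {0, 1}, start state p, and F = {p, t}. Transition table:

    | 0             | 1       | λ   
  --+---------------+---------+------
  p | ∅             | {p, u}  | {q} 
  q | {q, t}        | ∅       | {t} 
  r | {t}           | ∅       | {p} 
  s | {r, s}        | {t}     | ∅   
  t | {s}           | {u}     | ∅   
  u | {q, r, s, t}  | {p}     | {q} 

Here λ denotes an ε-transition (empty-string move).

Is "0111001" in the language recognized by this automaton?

Yes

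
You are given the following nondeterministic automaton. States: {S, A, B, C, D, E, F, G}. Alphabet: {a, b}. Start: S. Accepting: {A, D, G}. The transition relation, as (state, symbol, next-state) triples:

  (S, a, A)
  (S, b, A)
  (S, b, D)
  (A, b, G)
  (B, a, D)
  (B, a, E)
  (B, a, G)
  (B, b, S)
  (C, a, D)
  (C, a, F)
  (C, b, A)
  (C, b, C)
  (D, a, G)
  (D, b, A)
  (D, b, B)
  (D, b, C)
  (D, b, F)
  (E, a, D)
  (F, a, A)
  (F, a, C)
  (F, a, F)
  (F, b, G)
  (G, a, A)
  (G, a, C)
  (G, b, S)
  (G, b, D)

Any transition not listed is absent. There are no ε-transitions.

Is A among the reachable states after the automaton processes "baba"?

Yes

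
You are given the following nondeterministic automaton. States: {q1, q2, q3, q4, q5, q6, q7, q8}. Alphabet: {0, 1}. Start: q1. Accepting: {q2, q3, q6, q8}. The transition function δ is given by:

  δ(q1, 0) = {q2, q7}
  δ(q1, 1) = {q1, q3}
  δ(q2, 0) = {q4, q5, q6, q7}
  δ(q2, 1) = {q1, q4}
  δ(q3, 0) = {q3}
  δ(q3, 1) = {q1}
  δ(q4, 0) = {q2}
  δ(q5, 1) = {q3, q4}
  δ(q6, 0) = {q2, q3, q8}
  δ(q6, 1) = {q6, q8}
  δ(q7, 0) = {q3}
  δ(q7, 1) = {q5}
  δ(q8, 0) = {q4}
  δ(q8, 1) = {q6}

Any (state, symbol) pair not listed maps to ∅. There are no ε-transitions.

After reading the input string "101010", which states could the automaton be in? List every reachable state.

{q2, q7}

Start in {q1}.
Read '1': q1→{q1, q3}; now {q1, q3}.
Read '0': q1→{q2, q7}, q3→{q3}; now {q2, q3, q7}.
Read '1': q2→{q1, q4}, q3→{q1}, q7→{q5}; now {q1, q4, q5}.
Read '0': q1→{q2, q7}, q4→{q2}, q5→∅; now {q2, q7}.
Read '1': q2→{q1, q4}, q7→{q5}; now {q1, q4, q5}.
Read '0': q1→{q2, q7}, q4→{q2}, q5→∅; now {q2, q7}.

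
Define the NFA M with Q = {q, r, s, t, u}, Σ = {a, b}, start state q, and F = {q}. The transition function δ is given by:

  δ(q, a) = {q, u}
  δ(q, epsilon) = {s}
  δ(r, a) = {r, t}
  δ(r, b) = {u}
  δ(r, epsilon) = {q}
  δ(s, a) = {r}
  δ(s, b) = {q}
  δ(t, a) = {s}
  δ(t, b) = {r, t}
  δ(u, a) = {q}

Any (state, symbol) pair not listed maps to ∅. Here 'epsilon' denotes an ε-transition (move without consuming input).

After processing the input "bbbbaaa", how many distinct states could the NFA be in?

5

Start: ε-closure({q}) = {q, s}.
Read 'b': q→∅, s→{q}; union {q}; ε-closure = {q, s}.
Read 'b': q→∅, s→{q}; union {q}; ε-closure = {q, s}.
Read 'b': q→∅, s→{q}; union {q}; ε-closure = {q, s}.
Read 'b': q→∅, s→{q}; union {q}; ε-closure = {q, s}.
Read 'a': q→{q, u}, s→{r}; union {q, r, u}; ε-closure = {q, r, s, u}.
Read 'a': q→{q, u}, r→{r, t}, s→{r}, u→{q}; union {q, r, t, u}; ε-closure = {q, r, s, t, u}.
Read 'a': q→{q, u}, r→{r, t}, s→{r}, t→{s}, u→{q}; now {q, r, s, t, u}.
That set has 5 states.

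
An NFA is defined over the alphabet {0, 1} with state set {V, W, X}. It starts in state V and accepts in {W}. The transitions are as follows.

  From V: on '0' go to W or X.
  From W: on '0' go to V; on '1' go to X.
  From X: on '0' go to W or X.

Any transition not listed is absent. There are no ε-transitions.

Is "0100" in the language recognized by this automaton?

Yes

Start in {V}.
Read '0': {V} → {W, X}.
Read '1': {W, X} → {X}.
Read '0': {X} → {W, X}.
Read '0': {W, X} → {V, W, X}.
The final set {V, W, X} contains the accepting state W.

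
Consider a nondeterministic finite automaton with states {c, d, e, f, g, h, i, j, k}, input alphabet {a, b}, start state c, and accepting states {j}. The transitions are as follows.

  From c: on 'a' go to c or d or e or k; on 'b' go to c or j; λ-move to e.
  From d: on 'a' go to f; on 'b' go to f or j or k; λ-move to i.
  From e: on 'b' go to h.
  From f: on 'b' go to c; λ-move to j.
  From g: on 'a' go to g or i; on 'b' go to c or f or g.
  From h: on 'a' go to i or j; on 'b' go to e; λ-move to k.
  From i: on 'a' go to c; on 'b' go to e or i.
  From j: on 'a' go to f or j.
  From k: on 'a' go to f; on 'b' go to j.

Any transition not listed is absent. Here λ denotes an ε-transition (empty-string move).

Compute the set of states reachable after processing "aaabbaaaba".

{c, d, e, f, i, j, k}

Start: ε-closure({c}) = {c, e}.
Read 'a': {c, e} → {c, d, e, i, k}.
Read 'a': {c, d, e, i, k} → {c, d, e, f, i, j, k}.
Read 'a': {c, d, e, f, i, j, k} → {c, d, e, f, i, j, k}.
Read 'b': {c, d, e, f, i, j, k} → {c, e, f, h, i, j, k}.
Read 'b': {c, e, f, h, i, j, k} → {c, e, h, i, j, k}.
Read 'a': {c, e, h, i, j, k} → {c, d, e, f, i, j, k}.
Read 'a': {c, d, e, f, i, j, k} → {c, d, e, f, i, j, k}.
Read 'a': {c, d, e, f, i, j, k} → {c, d, e, f, i, j, k}.
Read 'b': {c, d, e, f, i, j, k} → {c, e, f, h, i, j, k}.
Read 'a': {c, e, f, h, i, j, k} → {c, d, e, f, i, j, k}.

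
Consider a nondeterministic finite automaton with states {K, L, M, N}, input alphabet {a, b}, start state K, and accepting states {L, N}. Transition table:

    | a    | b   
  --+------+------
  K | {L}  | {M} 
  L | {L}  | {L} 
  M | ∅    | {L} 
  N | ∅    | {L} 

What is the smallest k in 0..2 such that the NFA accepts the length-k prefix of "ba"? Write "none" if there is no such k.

none

Start in {K}.
Read 'b': {K} → {M}.
Read 'a': {M} → ∅.
No reachable set along the way intersects F.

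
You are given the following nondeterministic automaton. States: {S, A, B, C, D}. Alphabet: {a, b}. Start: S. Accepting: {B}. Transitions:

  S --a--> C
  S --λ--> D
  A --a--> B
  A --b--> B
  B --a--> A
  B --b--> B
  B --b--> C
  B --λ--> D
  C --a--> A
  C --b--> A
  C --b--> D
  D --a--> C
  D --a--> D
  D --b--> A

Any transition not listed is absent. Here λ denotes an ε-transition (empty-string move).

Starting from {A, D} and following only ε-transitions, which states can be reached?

Begin with {A, D}.
No ε-moves leave this set, so the closure equals the set itself.

{A, D}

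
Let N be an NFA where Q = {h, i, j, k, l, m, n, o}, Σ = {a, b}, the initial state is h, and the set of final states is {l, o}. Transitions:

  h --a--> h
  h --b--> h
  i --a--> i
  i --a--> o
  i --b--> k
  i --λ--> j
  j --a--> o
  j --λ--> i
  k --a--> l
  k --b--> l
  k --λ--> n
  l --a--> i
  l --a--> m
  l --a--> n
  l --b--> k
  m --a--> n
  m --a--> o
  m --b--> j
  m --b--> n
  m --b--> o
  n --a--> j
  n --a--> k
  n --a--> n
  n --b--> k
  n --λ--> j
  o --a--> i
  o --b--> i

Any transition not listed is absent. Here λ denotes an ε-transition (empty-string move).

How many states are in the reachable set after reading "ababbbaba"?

1

Start in {h}.
Read 'a': {h} → {h}.
Read 'b': {h} → {h}.
Read 'a': {h} → {h}.
Read 'b': {h} → {h}.
Read 'b': {h} → {h}.
Read 'b': {h} → {h}.
Read 'a': {h} → {h}.
Read 'b': {h} → {h}.
Read 'a': {h} → {h}.
That set has 1 state.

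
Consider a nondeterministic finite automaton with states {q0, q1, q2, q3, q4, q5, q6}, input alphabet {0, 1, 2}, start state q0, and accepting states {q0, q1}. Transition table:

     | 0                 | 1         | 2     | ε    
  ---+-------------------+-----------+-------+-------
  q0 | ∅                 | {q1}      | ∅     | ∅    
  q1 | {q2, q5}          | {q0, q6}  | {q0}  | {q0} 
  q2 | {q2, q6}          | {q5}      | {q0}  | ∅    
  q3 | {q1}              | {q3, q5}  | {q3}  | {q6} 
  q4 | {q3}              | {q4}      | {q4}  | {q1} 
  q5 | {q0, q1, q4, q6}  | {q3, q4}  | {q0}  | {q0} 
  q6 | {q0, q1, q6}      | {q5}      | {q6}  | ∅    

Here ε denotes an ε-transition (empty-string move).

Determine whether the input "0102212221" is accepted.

Start in {q0}.
Read '0': q0→∅; now ∅.
The set is empty and remains empty for the remaining 9 symbols.
The final set ∅ contains no accepting state.

No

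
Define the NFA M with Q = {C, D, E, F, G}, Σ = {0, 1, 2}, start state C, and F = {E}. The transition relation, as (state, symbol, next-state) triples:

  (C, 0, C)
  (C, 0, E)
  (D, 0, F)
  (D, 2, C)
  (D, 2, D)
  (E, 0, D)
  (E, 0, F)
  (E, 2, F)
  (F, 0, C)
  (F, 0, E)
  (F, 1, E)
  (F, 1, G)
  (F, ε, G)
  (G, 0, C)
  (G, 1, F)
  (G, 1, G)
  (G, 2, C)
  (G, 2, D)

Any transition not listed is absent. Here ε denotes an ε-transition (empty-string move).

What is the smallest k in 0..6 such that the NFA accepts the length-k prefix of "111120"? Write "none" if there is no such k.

none

Start in {C}.
Read '1': {C} → ∅.
The set is empty and remains empty for the remaining 5 symbols.
No reachable set along the way intersects F.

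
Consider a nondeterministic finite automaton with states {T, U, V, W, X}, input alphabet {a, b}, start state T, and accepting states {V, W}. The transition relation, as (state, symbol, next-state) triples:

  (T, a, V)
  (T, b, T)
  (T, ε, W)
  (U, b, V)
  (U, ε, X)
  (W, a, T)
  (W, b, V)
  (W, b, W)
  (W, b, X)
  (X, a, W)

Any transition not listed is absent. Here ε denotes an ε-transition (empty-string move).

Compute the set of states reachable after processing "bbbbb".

{T, V, W, X}

Start: ε-closure({T}) = {T, W}.
Read 'b': T→{T}, W→{V, W, X}; now {T, V, W, X}.
Read 'b': T→{T}, V→∅, W→{V, W, X}, X→∅; now {T, V, W, X}.
Read 'b': T→{T}, V→∅, W→{V, W, X}, X→∅; now {T, V, W, X}.
Read 'b': T→{T}, V→∅, W→{V, W, X}, X→∅; now {T, V, W, X}.
Read 'b': T→{T}, V→∅, W→{V, W, X}, X→∅; now {T, V, W, X}.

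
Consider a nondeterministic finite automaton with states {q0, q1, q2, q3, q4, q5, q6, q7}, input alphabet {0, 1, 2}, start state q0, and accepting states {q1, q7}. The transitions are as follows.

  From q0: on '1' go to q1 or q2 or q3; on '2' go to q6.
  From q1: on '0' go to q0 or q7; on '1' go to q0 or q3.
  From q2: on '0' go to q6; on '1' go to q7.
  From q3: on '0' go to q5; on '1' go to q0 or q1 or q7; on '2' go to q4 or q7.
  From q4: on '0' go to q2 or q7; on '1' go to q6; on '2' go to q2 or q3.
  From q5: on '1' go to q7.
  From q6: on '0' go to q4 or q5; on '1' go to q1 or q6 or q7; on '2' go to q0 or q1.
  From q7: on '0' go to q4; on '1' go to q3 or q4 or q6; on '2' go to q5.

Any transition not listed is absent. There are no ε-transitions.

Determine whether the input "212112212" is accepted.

Yes

Start in {q0}.
Read '2': q0→{q6}; now {q6}.
Read '1': q6→{q1, q6, q7}; now {q1, q6, q7}.
Read '2': q1→∅, q6→{q0, q1}, q7→{q5}; now {q0, q1, q5}.
Read '1': q0→{q1, q2, q3}, q1→{q0, q3}, q5→{q7}; now {q0, q1, q2, q3, q7}.
Read '1': q0→{q1, q2, q3}, q1→{q0, q3}, q2→{q7}, q3→{q0, q1, q7}, q7→{q3, q4, q6}; now {q0, q1, q2, q3, q4, q6, q7}.
Read '2': q0→{q6}, q1→∅, q2→∅, q3→{q4, q7}, q4→{q2, q3}, q6→{q0, q1}, q7→{q5}; now {q0, q1, q2, q3, q4, q5, q6, q7}.
Read '2': q0→{q6}, q1→∅, q2→∅, q3→{q4, q7}, q4→{q2, q3}, q5→∅, q6→{q0, q1}, q7→{q5}; now {q0, q1, q2, q3, q4, q5, q6, q7}.
Read '1': q0→{q1, q2, q3}, q1→{q0, q3}, q2→{q7}, q3→{q0, q1, q7}, q4→{q6}, q5→{q7}, q6→{q1, q6, q7}, q7→{q3, q4, q6}; now {q0, q1, q2, q3, q4, q6, q7}.
Read '2': q0→{q6}, q1→∅, q2→∅, q3→{q4, q7}, q4→{q2, q3}, q6→{q0, q1}, q7→{q5}; now {q0, q1, q2, q3, q4, q5, q6, q7}.
The final set {q0, q1, q2, q3, q4, q5, q6, q7} contains the accepting states q1, q7.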